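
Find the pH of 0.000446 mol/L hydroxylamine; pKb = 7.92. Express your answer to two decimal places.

NH2OH + H2O ⇌ NH3OH+ + OH-
Kb = 10^(−7.92) = 1.20 × 10^-8
Kb = [OH-]²/(0.000446 − [OH-]) = 1.20 × 10^-8
Since Kb ≪ C₀, [OH-] ≈ √(Kb·C₀) = 2.31 × 10^-6 M.
pOH = 5.64, so pH = 14.00 − pOH = 8.36

pH = 8.36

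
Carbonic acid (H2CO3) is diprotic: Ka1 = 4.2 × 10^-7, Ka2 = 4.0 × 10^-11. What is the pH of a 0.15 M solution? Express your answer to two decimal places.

Since Ka1 ≫ Ka2, the first ionization dominates [H+].
Ka1 = x²/(0.15 − x) = 4.2 × 10^-7
x ≈ √(4.2 × 10^-7 × 0.15) = 2.51 × 10^-4 M
pH = −log(2.51 × 10^-4) = 3.60

pH = 3.60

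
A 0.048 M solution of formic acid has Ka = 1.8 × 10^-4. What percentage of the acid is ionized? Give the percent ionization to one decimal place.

HCOOH ⇌ HCOO- + H+; let x = [H+] at equilibrium.
Solve x² + 0.00018x − 8.64e-06 = 0 → x = 2.85 × 10^-3 M
% ionization = x/C₀ × 100% = 2.85 × 10^-3/0.048 × 100% = 5.9%

5.9%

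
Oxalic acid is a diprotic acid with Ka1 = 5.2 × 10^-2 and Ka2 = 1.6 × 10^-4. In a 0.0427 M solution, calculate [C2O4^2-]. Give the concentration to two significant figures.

First ionization gives [H+] ≈ [HC2O4-] = 2.78 × 10^-2 M.
Second step: Ka2 = [H+][C2O4^2-]/[HC2O4-] ≈ [C2O4^2-] (since [H+] ≈ [HC2O4-]).
So [C2O4^2-] ≈ Ka2.

1.6 × 10^-4 M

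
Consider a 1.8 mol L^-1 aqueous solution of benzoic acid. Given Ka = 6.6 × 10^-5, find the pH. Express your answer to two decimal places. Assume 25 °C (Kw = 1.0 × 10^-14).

C6H5COOH ⇌ C6H5COO- + H+
Ka = x²/(1.8 − x) = 6.6 × 10^-5
Assume x ≪ 1.8: x ≈ √(6.6 × 10^-5 × 1.8) = 1.09 × 10^-2 M
Check: 0.61% ionized — well under 5%, approximation valid.
pH = −log(1.09 × 10^-2) = 1.96

pH = 1.96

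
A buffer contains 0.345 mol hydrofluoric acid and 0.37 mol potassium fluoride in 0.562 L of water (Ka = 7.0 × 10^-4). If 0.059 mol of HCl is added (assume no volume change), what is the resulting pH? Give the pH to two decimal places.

pH = 3.04

Added H+ converts F- to HF: HF → 0.404 mol, F- → 0.311 mol.
pKa = −log(7.0 × 10^-4) = 3.155
pH = pKa + log([A⁻]/[HA]) = 3.155 + log(0.311/0.404) = 3.155 -0.114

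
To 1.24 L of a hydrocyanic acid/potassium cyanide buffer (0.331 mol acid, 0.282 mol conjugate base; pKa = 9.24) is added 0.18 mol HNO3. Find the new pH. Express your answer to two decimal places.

pH = 8.54

After neutralization: n(HCN) = 0.511 mol, n(CN-) = 0.102 mol.
pH = pKa + log([A⁻]/[HA]) = 9.24 + log(0.102/0.511) = 9.24 -0.700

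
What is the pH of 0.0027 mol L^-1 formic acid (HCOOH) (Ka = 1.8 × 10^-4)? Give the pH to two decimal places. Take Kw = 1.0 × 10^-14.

pH = 3.21

HCOOH ⇌ HCOO- + H+
From the ICE table, Ka = x²/(0.0027 − x) = 1.8 × 10^-4.
Here C₀/Ka ≈ 15, so the small-x approximation fails. Use the quadratic:
x = (−Ka + √(Ka² + 4·Ka·C₀))/2 = 6.13 × 10^-4 M
pH = −log[H+] = −log(6.13 × 10^-4) = 3.21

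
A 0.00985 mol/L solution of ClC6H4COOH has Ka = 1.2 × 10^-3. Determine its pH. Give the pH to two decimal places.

pH = 2.54

ClC6H4COOH ⇌ ClC6H4COO- + H+
Let x = [H+] at equilibrium. Ka = x²/(0.00985 − x).
x is not negligible relative to C₀; solve x² + 0.0012·x − 1.18e-05 = 0.
x = (−Ka + √(Ka² + 4·Ka·C₀))/2 = 2.89 × 10^-3 M
pH = −log(2.89 × 10^-3) = 2.54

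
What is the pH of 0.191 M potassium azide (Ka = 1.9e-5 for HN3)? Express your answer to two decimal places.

N3- is the conjugate base of the weak acid HN3.
Kb = Kw/Ka = 1.0×10^-14 / 1.9 × 10^-5 = 5.26 × 10^-10
Kb = [OH-]²/(0.191 − [OH-]) = 5.26 × 10^-10
Since Kb ≪ C₀, [OH-] ≈ √(Kb·C₀) = 1.00 × 10^-5 M.
([OH-]/C₀ = 0.0052% < 5%, so the approximation holds.)
pOH = 5.00, so pH = 14.00 − pOH = 9.00

pH = 9.00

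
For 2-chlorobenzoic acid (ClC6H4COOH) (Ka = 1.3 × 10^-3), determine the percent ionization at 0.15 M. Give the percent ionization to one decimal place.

ClC6H4COOH ⇌ ClC6H4COO- + H+; let x = [H+] at equilibrium.
Solve x² + 0.0013x − 0.000195 = 0 → x = 1.33 × 10^-2 M
Fraction ionized = 1.33 × 10^-2 / 0.15 = 0.0887 → 8.9%

8.9%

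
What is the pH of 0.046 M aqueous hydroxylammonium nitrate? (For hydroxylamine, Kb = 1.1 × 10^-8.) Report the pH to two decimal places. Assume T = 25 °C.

NH3OH+ is the conjugate acid of the weak base NH2OH.
Ka = Kw/Kb = 1.0×10^-14 / 1.1 × 10^-8 = 9.09 × 10^-7
From the ICE table, Ka = [H+]²/(0.046 − [H+]) = 9.09 × 10^-7.
Neglecting [H+] in the denominator: [H+] = √(9.09 × 10^-7 × 0.046) = 2.04 × 10^-4 M
Check: 0.44% ionized — well under 5%, approximation valid.
pH = −log(2.04 × 10^-4) = 3.69

pH = 3.69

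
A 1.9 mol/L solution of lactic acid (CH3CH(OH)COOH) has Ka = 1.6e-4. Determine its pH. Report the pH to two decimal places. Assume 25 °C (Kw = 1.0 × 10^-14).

pH = 1.76

CH3CH(OH)COOH ⇌ CH3CH(OH)COO- + H+
From the ICE table, Ka = [H+]²/(1.9 − [H+]) = 1.6 × 10^-4.
Neglecting [H+] in the denominator: [H+] = √(1.6 × 10^-4 × 1.9) = 1.74 × 10^-2 M
pH = −log(1.74 × 10^-2) = 1.76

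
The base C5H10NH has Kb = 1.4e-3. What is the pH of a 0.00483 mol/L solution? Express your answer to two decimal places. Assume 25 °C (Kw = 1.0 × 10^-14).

C5H10NH + H2O ⇌ C5H10NH2+ + OH-
Kb = x²/(0.00483 − x) = 1.4 × 10^-3
The 5% rule fails; solving x² + Kb·x − Kb·C₀ = 0 exactly:
x = [−0.0014 + √(0.0014² + 2.7e-05)]/2 = 1.99 × 10^-3 M
pOH = −log(1.99 × 10^-3) = 2.70; pH = 14.00 − 2.70 = 11.30

pH = 11.30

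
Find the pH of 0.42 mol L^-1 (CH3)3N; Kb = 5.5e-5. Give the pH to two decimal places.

pH = 11.68

(CH3)3N + H2O ⇌ (CH3)3NH+ + OH-
From the ICE table, Kb = [OH-]²/(0.42 − [OH-]) = 5.5 × 10^-5.
Neglecting [OH-] in the denominator: [OH-] = √(5.5 × 10^-5 × 0.42) = 4.81 × 10^-3 M
pOH = −log(4.81 × 10^-3) = 2.32; pH = 14.00 − 2.32 = 11.68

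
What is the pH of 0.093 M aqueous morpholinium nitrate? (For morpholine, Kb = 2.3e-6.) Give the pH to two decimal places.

pH = 4.70

C4H8ONH2+ is the conjugate acid of the weak base C4H8ONH.
Ka = Kw/Kb = 1.0×10^-14 / 2.3 × 10^-6 = 4.35 × 10^-9
Let x = [H+] at equilibrium. Ka = x²/(0.093 − x).
Assume x ≪ 0.093: x ≈ √(4.35 × 10^-9 × 0.093) = 2.01 × 10^-5 M
(x/C₀ = 0.022% < 5%, so the approximation holds.)
pH = −log(2.01 × 10^-5) = 4.70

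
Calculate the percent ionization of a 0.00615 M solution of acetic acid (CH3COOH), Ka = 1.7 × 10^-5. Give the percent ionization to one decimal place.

CH3COOH ⇌ CH3COO- + H+; let x = [H+] at equilibrium.
Solve x² + 1.7e-05x − 1.05e-07 = 0 → x = 3.15 × 10^-4 M
% ionization = x/C₀ × 100% = 3.15 × 10^-4/0.00615 × 100% = 5.1%

5.1%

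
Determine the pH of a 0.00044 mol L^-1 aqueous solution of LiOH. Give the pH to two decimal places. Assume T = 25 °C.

LiOH is a strong base; [OH-] = 0.00044 M.
pOH = -log(0.00044) = 3.36
pH = 14.00 - 3.36 = 10.64

pH = 10.64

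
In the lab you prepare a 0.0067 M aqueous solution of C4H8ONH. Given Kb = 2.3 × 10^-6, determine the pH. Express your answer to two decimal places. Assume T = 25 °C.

C4H8ONH + H2O ⇌ C4H8ONH2+ + OH-
Let x = [OH-] at equilibrium. Kb = x²/(0.0067 − x).
Since Kb ≪ C₀, x ≈ √(Kb·C₀) = 1.24 × 10^-4 M.
pOH = −log(1.24 × 10^-4) = 3.91; pH = 14.00 − 3.91 = 10.09

pH = 10.09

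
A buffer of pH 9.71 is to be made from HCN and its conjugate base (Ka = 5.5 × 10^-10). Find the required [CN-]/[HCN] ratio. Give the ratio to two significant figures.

pKa = -log(5.5 × 10^-10) = 9.260
pH = pKa + log(r) ⇒ log(r) = 9.71 − 9.260 = +0.450
r = [CN-]/[HCN] = 10^(+0.450) = 2.82

ratio = 2.8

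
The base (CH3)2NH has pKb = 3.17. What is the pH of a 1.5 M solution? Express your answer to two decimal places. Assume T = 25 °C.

(CH3)2NH + H2O ⇌ (CH3)2NH2+ + OH-
Kb = 10^(−3.17) = 6.76 × 10^-4
From the ICE table, Kb = [OH-]²/(1.5 − [OH-]) = 6.76 × 10^-4.
Neglecting [OH-] in the denominator: [OH-] = √(6.76 × 10^-4 × 1.5) = 3.18 × 10^-2 M
Check: 2.1% ionized — well under 5%, approximation valid.
pOH = −log(3.18 × 10^-2) = 1.50; pH = 14.00 − 1.50 = 12.50

pH = 12.50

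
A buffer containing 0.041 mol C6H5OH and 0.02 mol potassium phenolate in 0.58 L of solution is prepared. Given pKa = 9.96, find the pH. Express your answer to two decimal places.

Henderson–Hasselbalch: pH = pKa + log([C6H5O-]/[C6H5OH]) = 9.96 + log(0.02/0.041)
pH = 9.96 + (-0.312) = 9.65

pH = 9.65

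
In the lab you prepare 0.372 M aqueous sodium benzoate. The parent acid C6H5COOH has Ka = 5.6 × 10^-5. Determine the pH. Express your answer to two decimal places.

C6H5COO- is the conjugate base of the weak acid C6H5COOH.
Kb = Kw/Ka = 1.0×10^-14 / 5.6 × 10^-5 = 1.79 × 10^-10
Let x = [OH-] at equilibrium. Kb = x²/(0.372 − x).
Since Kb ≪ C₀, x ≈ √(Kb·C₀) = 8.16 × 10^-6 M.
pOH = −log(8.16 × 10^-6) = 5.09; pH = 14.00 − 5.09 = 8.91

pH = 8.91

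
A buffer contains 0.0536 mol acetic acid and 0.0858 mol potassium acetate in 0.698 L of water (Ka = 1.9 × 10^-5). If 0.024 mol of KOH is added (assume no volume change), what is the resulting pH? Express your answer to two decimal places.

After neutralization: n(CH3COOH) = 0.0296 mol, n(CH3COO-) = 0.11 mol.
pKa = −log(1.9 × 10^-5) = 4.721
pH = pKa + log([A⁻]/[HA]) = 4.721 + log(0.11/0.0296) = 4.721 +0.570

pH = 5.29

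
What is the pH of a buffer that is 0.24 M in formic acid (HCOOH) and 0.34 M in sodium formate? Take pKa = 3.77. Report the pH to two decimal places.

pH = pKa + log([A⁻]/[HA]) = 3.77 + log(0.34/0.24)
pH = 3.77 + (+0.151) = 3.92

pH = 3.92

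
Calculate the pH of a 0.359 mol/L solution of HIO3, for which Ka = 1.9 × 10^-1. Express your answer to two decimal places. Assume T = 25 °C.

HIO3 ⇌ IO3- + H+
Ka = [H+]²/(0.359 − [H+]) = 1.9 × 10^-1
Here C₀/Ka ≈ 1.89, so the small-[H+] approximation fails. Use the quadratic:
[H+] = (−Ka + √(Ka² + 4·Ka·C₀))/2 = 1.83 × 10^-1 M
pH = −log(1.83 × 10^-1) = 0.74

pH = 0.74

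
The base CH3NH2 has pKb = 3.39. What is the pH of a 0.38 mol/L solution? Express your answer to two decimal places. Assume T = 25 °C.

pH = 12.09

CH3NH2 + H2O ⇌ CH3NH3+ + OH-
Kb = 10^(−3.39) = 4.07 × 10^-4
Kb = [OH-]²/(0.38 − [OH-]) = 4.07 × 10^-4
Neglecting [OH-] in the denominator: [OH-] = √(4.07 × 10^-4 × 0.38) = 1.24 × 10^-2 M
pOH = 1.91, so pH = 14.00 − pOH = 12.09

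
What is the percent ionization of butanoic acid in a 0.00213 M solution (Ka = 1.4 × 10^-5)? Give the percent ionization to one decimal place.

7.8%

CH3(CH2)2COOH ⇌ CH3(CH2)2COO- + H+; let x = [H+] at equilibrium.
Ka = x²/(C₀ − x); solving the quadratic gives x = 1.66 × 10^-4 M.
Fraction ionized = 1.66 × 10^-4 / 0.00213 = 0.0779 → 7.8%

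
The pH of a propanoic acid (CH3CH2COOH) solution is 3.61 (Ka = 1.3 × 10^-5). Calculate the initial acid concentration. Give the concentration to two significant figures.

C₀ = 4.9 × 10^-3 M

[H+] = 10^(-3.61) = 2.45 × 10^-4 M = x
Ka = x²/(C₀ − x) ⇒ C₀ = x + x²/Ka
C₀ = 2.45 × 10^-4 + (2.45 × 10^-4)²/(1.3 × 10^-5) = 4.86 × 10^-3 M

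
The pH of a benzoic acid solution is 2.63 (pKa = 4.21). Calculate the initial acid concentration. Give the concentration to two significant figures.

C₀ = 9.1 × 10^-2 M

[H+] = 10^(-2.63) = 2.34 × 10^-3 M = x
Ka = 10^(−4.21) = 6.17 × 10^-5
Ka = x²/(C₀ − x) ⇒ C₀ = x + x²/Ka
C₀ = 2.34 × 10^-3 + (2.34 × 10^-3)²/(6.17 × 10^-5) = 9.11 × 10^-2 M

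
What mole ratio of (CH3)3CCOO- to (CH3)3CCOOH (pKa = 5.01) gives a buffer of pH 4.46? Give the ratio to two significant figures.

pH = pKa + log(r) ⇒ log(r) = 4.46 − 5.01 = -0.55
r = [(CH3)3CCOO-]/[(CH3)3CCOOH] = 10^(-0.55) = 0.282

ratio = 0.28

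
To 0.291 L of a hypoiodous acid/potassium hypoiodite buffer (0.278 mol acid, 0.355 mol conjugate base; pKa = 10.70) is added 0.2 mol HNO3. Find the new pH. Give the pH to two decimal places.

After neutralization: n(HOI) = 0.478 mol, n(OI-) = 0.155 mol.
pH = pKa + log(n_OI-/n_HOI) = 10.70 + log(0.155/0.478) = 10.70 + (-0.489)

pH = 10.21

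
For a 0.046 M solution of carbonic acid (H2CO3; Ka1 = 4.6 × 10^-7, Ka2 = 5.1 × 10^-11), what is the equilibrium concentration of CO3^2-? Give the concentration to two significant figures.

5.1 × 10^-11 M

First ionization gives [H+] ≈ [HCO3-] = 1.45 × 10^-4 M.
Second step: Ka2 = [H+][CO3^2-]/[HCO3-] ≈ [CO3^2-] (since [H+] ≈ [HCO3-]).
So [CO3^2-] ≈ Ka2.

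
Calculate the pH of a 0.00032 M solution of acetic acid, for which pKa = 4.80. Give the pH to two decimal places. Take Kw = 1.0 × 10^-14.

CH3COOH ⇌ CH3COO- + H+
Ka = 10^(−4.80) = 1.58 × 10^-5
From the ICE table, Ka = [H+]²/(0.00032 − [H+]) = 1.58 × 10^-5.
Here C₀/Ka ≈ 20.3, so the small-[H+] approximation fails. Use the quadratic:
[H+] = [−1.58e-05 + √(1.58e-05² + 2.02e-08)]/2 = 6.36 × 10^-5 M
pH = −log[H+] = −log(6.36 × 10^-5) = 4.20

pH = 4.20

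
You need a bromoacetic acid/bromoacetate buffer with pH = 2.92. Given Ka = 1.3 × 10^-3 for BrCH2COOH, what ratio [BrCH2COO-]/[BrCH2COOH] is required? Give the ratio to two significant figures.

ratio = 1.1

pKa = -log(1.3 × 10^-3) = 2.886
pH = pKa + log(r) ⇒ log(r) = 2.92 − 2.886 = +0.034
r = [BrCH2COO-]/[BrCH2COOH] = 10^(+0.034) = 1.08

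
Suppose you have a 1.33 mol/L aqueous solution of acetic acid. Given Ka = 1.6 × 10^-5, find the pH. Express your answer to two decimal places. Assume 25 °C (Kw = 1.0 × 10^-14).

pH = 2.34

CH3COOH ⇌ CH3COO- + H+
Ka = x²/(1.33 − x) = 1.6 × 10^-5
Assume x ≪ 1.33: x ≈ √(1.6 × 10^-5 × 1.33) = 4.61 × 10^-3 M
(x/C₀ = 0.35% < 5%, so the approximation holds.)
pH = −log(4.61 × 10^-3) = 2.34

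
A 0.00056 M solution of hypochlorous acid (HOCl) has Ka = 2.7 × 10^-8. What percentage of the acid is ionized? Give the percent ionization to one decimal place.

0.7%

HOCl ⇌ OCl- + H+; let x = [H+] at equilibrium.
x ≈ √(Ka·C₀) = √(2.7 × 10^-8 × 0.00056) = 3.89 × 10^-6 M
Fraction ionized = 3.89 × 10^-6 / 0.00056 = 0.0069 → 0.7%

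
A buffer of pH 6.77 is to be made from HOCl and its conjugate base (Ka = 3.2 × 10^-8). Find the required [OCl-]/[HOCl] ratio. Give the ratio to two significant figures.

pKa = -log(3.2 × 10^-8) = 7.495
pH = pKa + log(r) ⇒ log(r) = 6.77 − 7.495 = -0.725
r = [OCl-]/[HOCl] = 10^(-0.725) = 0.188

ratio = 0.19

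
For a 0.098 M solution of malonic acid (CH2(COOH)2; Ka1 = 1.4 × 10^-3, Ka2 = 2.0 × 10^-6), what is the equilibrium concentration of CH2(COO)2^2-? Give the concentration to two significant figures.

2.0 × 10^-6 M

First ionization gives [H+] ≈ [CH2(COOH)COO-] = 1.10 × 10^-2 M.
Second step: Ka2 = [H+][CH2(COO)2^2-]/[CH2(COOH)COO-] ≈ [CH2(COO)2^2-] (since [H+] ≈ [CH2(COOH)COO-]).
So [CH2(COO)2^2-] ≈ Ka2.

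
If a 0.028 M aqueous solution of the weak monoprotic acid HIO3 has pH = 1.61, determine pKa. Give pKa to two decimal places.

pKa = 0.76

[H+] = 10^(-1.61) = 2.45 × 10^-2 M
At equilibrium [HA] = 0.028 − 2.45 × 10^-2 = 3.50 × 10^-3 M
Ka = [H+][A-]/[HA] = (2.45 × 10^-2)² / 3.50 × 10^-3 = 1.72 × 10^-1
pKa = -log(1.72 × 10^-1) = 0.76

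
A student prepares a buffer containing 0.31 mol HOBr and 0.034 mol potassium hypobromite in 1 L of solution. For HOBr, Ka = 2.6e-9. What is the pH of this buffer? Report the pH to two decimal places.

pH = 7.63

pKa = −log(2.6 × 10^-9) = 8.585
Henderson–Hasselbalch: pH = pKa + log([OBr-]/[HOBr]) = 8.585 + log(0.034/0.31)
pH = 8.585 + (-0.960) = 7.63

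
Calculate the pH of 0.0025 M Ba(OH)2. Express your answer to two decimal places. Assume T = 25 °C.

pH = 11.70

Ba(OH)2 is a strong base (each formula unit releases 2 OH-); [OH-] = 0.005 M.
pOH = -log(0.005) = 2.30
pH = 14.00 - 2.30 = 11.70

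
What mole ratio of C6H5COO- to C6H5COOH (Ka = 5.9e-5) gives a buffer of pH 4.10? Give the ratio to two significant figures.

ratio = 0.74

pKa = -log(5.9 × 10^-5) = 4.229
pH = pKa + log(r) ⇒ log(r) = 4.10 − 4.229 = -0.129
r = [C6H5COO-]/[C6H5COOH] = 10^(-0.129) = 0.743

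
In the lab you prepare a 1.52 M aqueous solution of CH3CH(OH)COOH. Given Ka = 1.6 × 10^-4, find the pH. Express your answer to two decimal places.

pH = 1.81

CH3CH(OH)COOH ⇌ CH3CH(OH)COO- + H+
Ka = [H+]²/(1.52 − [H+]) = 1.6 × 10^-4
Neglecting [H+] in the denominator: [H+] = √(1.6 × 10^-4 × 1.52) = 1.56 × 10^-2 M
([H+]/C₀ = 1% < 5%, so the approximation holds.)
pH = −log[H+] = −log(1.56 × 10^-2) = 1.81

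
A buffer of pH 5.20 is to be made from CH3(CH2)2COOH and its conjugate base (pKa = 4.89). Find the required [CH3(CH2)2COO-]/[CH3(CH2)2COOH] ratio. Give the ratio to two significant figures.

pH = pKa + log(r) ⇒ log(r) = 5.20 − 4.89 = +0.31
r = [CH3(CH2)2COO-]/[CH3(CH2)2COOH] = 10^(+0.31) = 2.04

ratio = 2.0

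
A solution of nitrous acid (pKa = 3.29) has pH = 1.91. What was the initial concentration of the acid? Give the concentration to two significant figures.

[H+] = 10^(-1.91) = 1.23 × 10^-2 M = x
Ka = 10^(−3.29) = 5.13 × 10^-4
Ka = x²/(C₀ − x) ⇒ C₀ = x + x²/Ka
C₀ = 1.23 × 10^-2 + (1.23 × 10^-2)²/(5.13 × 10^-4) = 3.07 × 10^-1 M

C₀ = 3.1 × 10^-1 M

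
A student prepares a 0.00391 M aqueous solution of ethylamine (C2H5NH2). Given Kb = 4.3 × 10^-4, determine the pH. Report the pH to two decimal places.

C2H5NH2 + H2O ⇌ C2H5NH3+ + OH-
Kb = [OH-]²/(0.00391 − [OH-]) = 4.3 × 10^-4
Here C₀/Kb ≈ 9.09, so the small-[OH-] approximation fails. Use the quadratic:
[OH-] = (−Kb + √(Kb² + 4·Kb·C₀))/2 = 1.10 × 10^-3 M
pOH = 2.96, so pH = 14.00 − pOH = 11.04

pH = 11.04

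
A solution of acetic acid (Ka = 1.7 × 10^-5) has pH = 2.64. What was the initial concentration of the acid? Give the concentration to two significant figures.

C₀ = 3.1 × 10^-1 M

[H+] = 10^(-2.64) = 2.29 × 10^-3 M = x
Ka = x²/(C₀ − x) ⇒ C₀ = x + x²/Ka
C₀ = 2.29 × 10^-3 + (2.29 × 10^-3)²/(1.7 × 10^-5) = 3.11 × 10^-1 M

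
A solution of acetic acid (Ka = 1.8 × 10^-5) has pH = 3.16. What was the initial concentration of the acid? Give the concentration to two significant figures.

C₀ = 2.7 × 10^-2 M

[H+] = 10^(-3.16) = 6.92 × 10^-4 M = x
Ka = x²/(C₀ − x) ⇒ C₀ = x + x²/Ka
C₀ = 6.92 × 10^-4 + (6.92 × 10^-4)²/(1.8 × 10^-5) = 2.73 × 10^-2 M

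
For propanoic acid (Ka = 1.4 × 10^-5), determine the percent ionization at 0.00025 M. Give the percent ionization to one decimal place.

CH3CH2COOH ⇌ CH3CH2COO- + H+; let x = [H+] at equilibrium.
Ka = x²/(C₀ − x); solving the quadratic gives x = 5.26 × 10^-5 M.
Fraction ionized = 5.26 × 10^-5 / 0.00025 = 0.2104 → 21.0%

21.0%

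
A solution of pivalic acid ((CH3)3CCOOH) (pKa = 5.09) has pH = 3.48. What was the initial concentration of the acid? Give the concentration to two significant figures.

[H+] = 10^(-3.48) = 3.31 × 10^-4 M = x
Ka = 10^(−5.09) = 8.13 × 10^-6
Ka = x²/(C₀ − x) ⇒ C₀ = x + x²/Ka
C₀ = 3.31 × 10^-4 + (3.31 × 10^-4)²/(8.13 × 10^-6) = 1.38 × 10^-2 M

C₀ = 1.4 × 10^-2 M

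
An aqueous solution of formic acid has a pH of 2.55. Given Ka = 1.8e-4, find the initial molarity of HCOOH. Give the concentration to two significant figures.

[H+] = 10^(-2.55) = 2.82 × 10^-3 M = x
Ka = x²/(C₀ − x) ⇒ C₀ = x + x²/Ka
C₀ = 2.82 × 10^-3 + (2.82 × 10^-3)²/(1.8 × 10^-4) = 4.70 × 10^-2 M

C₀ = 4.7 × 10^-2 M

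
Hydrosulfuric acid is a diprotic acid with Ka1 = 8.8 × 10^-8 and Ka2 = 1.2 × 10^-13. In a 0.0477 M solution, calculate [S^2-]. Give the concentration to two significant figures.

1.2 × 10^-13 M

First ionization gives [H+] ≈ [HS-] = 6.48 × 10^-5 M.
Second step: Ka2 = [H+][S^2-]/[HS-] ≈ [S^2-] (since [H+] ≈ [HS-]).
So [S^2-] ≈ Ka2.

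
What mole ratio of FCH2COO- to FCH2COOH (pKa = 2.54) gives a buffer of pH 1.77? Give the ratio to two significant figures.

ratio = 0.17

pH = pKa + log(r) ⇒ log(r) = 1.77 − 2.54 = -0.77
r = [FCH2COO-]/[FCH2COOH] = 10^(-0.77) = 0.17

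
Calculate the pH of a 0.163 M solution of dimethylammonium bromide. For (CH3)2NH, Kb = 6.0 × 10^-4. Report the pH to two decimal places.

(CH3)2NH2+ is the conjugate acid of the weak base (CH3)2NH.
Ka = Kw/Kb = 1.0×10^-14 / 6.0 × 10^-4 = 1.67 × 10^-11
From the ICE table, Ka = x²/(0.163 − x) = 1.67 × 10^-11.
Since Ka ≪ C₀, x ≈ √(Ka·C₀) = 1.65 × 10^-6 M.
pH = −log[H+] = −log(1.65 × 10^-6) = 5.78

pH = 5.78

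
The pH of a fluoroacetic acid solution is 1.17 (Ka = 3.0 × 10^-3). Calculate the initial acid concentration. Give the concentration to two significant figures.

[H+] = 10^(-1.17) = 6.76 × 10^-2 M = x
Ka = x²/(C₀ − x) ⇒ C₀ = x + x²/Ka
C₀ = 6.76 × 10^-2 + (6.76 × 10^-2)²/(3.0 × 10^-3) = 1.59 M

C₀ = 1.6 M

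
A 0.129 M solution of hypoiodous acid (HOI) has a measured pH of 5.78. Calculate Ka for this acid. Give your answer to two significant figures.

[H+] = 10^(-5.78) = 1.66 × 10^-6 M
At equilibrium [HA] = 0.129 − 1.66 × 10^-6 = 1.29 × 10^-1 M
Ka = [H+][A-]/[HA] = (1.66 × 10^-6)² / 1.29 × 10^-1 = 2.1 × 10^-11

Ka = 2.1 × 10^-11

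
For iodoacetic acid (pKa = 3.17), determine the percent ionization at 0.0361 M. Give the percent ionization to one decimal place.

ICH2COOH ⇌ ICH2COO- + H+; let x = [H+] at equilibrium.
Ka = 10^(−3.17) = 6.76 × 10^-4
Solve x² + 0.000676x − 2.44e-05 = 0 → x = 4.61 × 10^-3 M
Fraction ionized = 4.61 × 10^-3 / 0.0361 = 0.1277 → 12.8%

12.8%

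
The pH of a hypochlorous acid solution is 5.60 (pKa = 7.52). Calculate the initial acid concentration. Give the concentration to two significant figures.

C₀ = 2.1 × 10^-4 M

[H+] = 10^(-5.60) = 2.51 × 10^-6 M = x
Ka = 10^(−7.52) = 3.02 × 10^-8
Ka = x²/(C₀ − x) ⇒ C₀ = x + x²/Ka
C₀ = 2.51 × 10^-6 + (2.51 × 10^-6)²/(3.02 × 10^-8) = 2.11 × 10^-4 M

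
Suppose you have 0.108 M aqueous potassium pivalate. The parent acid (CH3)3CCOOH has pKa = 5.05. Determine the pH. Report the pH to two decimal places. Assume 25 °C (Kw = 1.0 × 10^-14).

pH = 9.04

(CH3)3CCOO- is the conjugate base of the weak acid (CH3)3CCOOH.
Ka = 10^(−5.05) = 8.91 × 10^-6
Kb = Kw/Ka = 1.0×10^-14 / 8.91 × 10^-6 = 1.12 × 10^-9
Let x = [OH-] at equilibrium. Kb = x²/(0.108 − x).
Assume x ≪ 0.108: x ≈ √(1.12 × 10^-9 × 0.108) = 1.10 × 10^-5 M
(x/C₀ = 0.01% < 5%, so the approximation holds.)
pOH = 4.96, so pH = 14.00 − pOH = 9.04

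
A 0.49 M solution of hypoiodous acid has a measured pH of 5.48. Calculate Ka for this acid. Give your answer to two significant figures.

Ka = 2.2 × 10^-11

[H+] = 10^(-5.48) = 3.31 × 10^-6 M
At equilibrium [HA] = 0.49 − 3.31 × 10^-6 = 4.90 × 10^-1 M
Ka = [H+][A-]/[HA] = (3.31 × 10^-6)² / 4.90 × 10^-1 = 2.2 × 10^-11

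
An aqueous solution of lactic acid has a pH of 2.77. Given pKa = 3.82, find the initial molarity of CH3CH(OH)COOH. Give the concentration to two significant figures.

[H+] = 10^(-2.77) = 1.70 × 10^-3 M = x
Ka = 10^(−3.82) = 1.51 × 10^-4
Ka = x²/(C₀ − x) ⇒ C₀ = x + x²/Ka
C₀ = 1.70 × 10^-3 + (1.70 × 10^-3)²/(1.51 × 10^-4) = 2.08 × 10^-2 M

C₀ = 2.1 × 10^-2 M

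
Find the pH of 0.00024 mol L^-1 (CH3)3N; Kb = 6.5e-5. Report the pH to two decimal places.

(CH3)3N + H2O ⇌ (CH3)3NH+ + OH-
Let x = [OH-] at equilibrium. Kb = x²/(0.00024 − x).
Here C₀/Kb ≈ 3.69, so the small-x approximation fails. Use the quadratic:
x = (−Kb + √(Kb² + 4·Kb·C₀))/2 = 9.66 × 10^-5 M
pOH = −log(9.66 × 10^-5) = 4.02; pH = 14.00 − 4.02 = 9.98

pH = 9.98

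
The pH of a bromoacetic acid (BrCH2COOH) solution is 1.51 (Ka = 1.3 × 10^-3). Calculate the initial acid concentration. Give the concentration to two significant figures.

C₀ = 7.7 × 10^-1 M

[H+] = 10^(-1.51) = 3.09 × 10^-2 M = x
Ka = x²/(C₀ − x) ⇒ C₀ = x + x²/Ka
C₀ = 3.09 × 10^-2 + (3.09 × 10^-2)²/(1.3 × 10^-3) = 7.65 × 10^-1 M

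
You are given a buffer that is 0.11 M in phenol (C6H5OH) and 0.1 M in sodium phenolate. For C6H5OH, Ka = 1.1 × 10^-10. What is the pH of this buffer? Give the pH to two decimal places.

pH = 9.92

pKa = −log(1.1 × 10^-10) = 9.959
Using pH = pKa + log([base]/[acid]) with [base]/[acid] = 0.1/0.11:
pH = 9.959 + (-0.041) = 9.92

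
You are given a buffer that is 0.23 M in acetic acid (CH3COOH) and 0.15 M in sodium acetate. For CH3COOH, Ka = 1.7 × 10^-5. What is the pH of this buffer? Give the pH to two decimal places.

pH = 4.58

pKa = −log(1.7 × 10^-5) = 4.770
Henderson–Hasselbalch: pH = pKa + log([CH3COO-]/[CH3COOH]) = 4.770 + log(0.15/0.23)
pH = 4.770 + (-0.186) = 4.58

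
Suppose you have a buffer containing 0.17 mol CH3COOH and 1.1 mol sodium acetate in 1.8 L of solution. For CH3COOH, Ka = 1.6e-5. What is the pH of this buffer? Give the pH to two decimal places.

pH = 5.61

pKa = −log(1.6 × 10^-5) = 4.796
Using pH = pKa + log([base]/[acid]) with [base]/[acid] = 1.1/0.17:
pH = 4.796 + (+0.811) = 5.61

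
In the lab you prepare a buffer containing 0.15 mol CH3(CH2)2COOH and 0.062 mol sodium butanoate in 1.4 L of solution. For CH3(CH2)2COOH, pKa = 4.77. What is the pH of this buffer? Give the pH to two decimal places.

pH = 4.39

pH = pKa + log([A⁻]/[HA]) = 4.77 + log(0.062/0.15)
pH = 4.77 + (-0.384) = 4.39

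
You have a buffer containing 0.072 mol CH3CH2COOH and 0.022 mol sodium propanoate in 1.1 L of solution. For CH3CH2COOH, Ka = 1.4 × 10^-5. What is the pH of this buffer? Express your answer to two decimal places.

pKa = −log(1.4 × 10^-5) = 4.854
Using pH = pKa + log([base]/[acid]) with [base]/[acid] = 0.022/0.072:
pH = 4.854 + (-0.515) = 4.34

pH = 4.34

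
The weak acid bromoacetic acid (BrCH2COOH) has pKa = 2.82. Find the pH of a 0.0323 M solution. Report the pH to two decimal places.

BrCH2COOH ⇌ BrCH2COO- + H+
Ka = 10^(−2.82) = 1.51 × 10^-3
Let x = [H+] at equilibrium. Ka = x²/(0.0323 − x).
x is not negligible relative to C₀; solve x² + 0.00151·x − 4.88e-05 = 0.
x = (−Ka + √(Ka² + 4·Ka·C₀))/2 = 6.27 × 10^-3 M
pH = −log[H+] = −log(6.27 × 10^-3) = 2.20

pH = 2.20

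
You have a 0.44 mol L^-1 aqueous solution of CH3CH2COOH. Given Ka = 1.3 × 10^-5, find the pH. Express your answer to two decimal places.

pH = 2.62

CH3CH2COOH ⇌ CH3CH2COO- + H+
Ka = [H+]²/(0.44 − [H+]) = 1.3 × 10^-5
Neglecting [H+] in the denominator: [H+] = √(1.3 × 10^-5 × 0.44) = 2.39 × 10^-3 M
([H+]/C₀ = 0.54% < 5%, so the approximation holds.)
pH = −log(2.39 × 10^-3) = 2.62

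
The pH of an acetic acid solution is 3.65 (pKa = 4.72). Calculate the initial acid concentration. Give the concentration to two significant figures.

C₀ = 2.9 × 10^-3 M

[H+] = 10^(-3.65) = 2.24 × 10^-4 M = x
Ka = 10^(−4.72) = 1.91 × 10^-5
Ka = x²/(C₀ − x) ⇒ C₀ = x + x²/Ka
C₀ = 2.24 × 10^-4 + (2.24 × 10^-4)²/(1.91 × 10^-5) = 2.85 × 10^-3 M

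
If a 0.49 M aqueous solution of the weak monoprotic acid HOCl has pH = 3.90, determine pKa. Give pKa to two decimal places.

pKa = 7.49

[H+] = 10^(-3.90) = 1.26 × 10^-4 M
At equilibrium [HA] = 0.49 − 1.26 × 10^-4 = 4.90 × 10^-1 M
Ka = [H+][A-]/[HA] = (1.26 × 10^-4)² / 4.90 × 10^-1 = 3.24 × 10^-8
pKa = -log(3.24 × 10^-8) = 7.49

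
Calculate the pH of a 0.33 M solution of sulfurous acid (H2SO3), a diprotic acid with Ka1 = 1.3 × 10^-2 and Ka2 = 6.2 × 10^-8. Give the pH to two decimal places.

Ka1 ≫ Ka2, so treat the first dissociation as the only significant source of H+.
Ka1 = x²/(0.33 − x) = 1.3 × 10^-2
Solving the quadratic: x = (−Ka1 + √(Ka1² + 4·Ka1·C₀))/2 = 5.93 × 10^-2 M
pH = −log(5.93 × 10^-2) = 1.23

pH = 1.23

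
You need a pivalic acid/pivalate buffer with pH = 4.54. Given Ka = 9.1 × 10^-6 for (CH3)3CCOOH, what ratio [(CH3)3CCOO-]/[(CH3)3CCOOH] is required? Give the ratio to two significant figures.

pKa = -log(9.1 × 10^-6) = 5.041
pH = pKa + log(r) ⇒ log(r) = 4.54 − 5.041 = -0.501
r = [(CH3)3CCOO-]/[(CH3)3CCOOH] = 10^(-0.501) = 0.316

ratio = 0.32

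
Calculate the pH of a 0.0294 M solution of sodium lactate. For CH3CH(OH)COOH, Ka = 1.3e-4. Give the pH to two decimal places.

pH = 8.18

CH3CH(OH)COO- is the conjugate base of the weak acid CH3CH(OH)COOH.
Kb = Kw/Ka = 1.0×10^-14 / 1.3 × 10^-4 = 7.69 × 10^-11
Let x = [OH-] at equilibrium. Kb = x²/(0.0294 − x).
Neglecting x in the denominator: x = √(7.69 × 10^-11 × 0.0294) = 1.50 × 10^-6 M
pOH = −log(1.50 × 10^-6) = 5.82; pH = 14.00 − 5.82 = 8.18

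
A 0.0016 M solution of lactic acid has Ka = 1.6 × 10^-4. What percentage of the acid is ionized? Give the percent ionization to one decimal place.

27.0%

CH3CH(OH)COOH ⇌ CH3CH(OH)COO- + H+; let x = [H+] at equilibrium.
Ka = x²/(C₀ − x); solving the quadratic gives x = 4.32 × 10^-4 M.
% ionization = x/C₀ × 100% = 4.32 × 10^-4/0.0016 × 100% = 27.0%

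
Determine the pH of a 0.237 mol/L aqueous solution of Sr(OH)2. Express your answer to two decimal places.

Sr(OH)2 is a strong base (each formula unit releases 2 OH-); [OH-] = 0.474 M.
pOH = -log(0.474) = 0.32
pH = 14.00 - 0.32 = 13.68

pH = 13.68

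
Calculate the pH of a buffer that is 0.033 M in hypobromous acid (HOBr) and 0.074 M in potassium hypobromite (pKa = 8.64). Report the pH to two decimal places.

Using pH = pKa + log([base]/[acid]) with [base]/[acid] = 0.074/0.033:
pH = 8.64 + (+0.351) = 8.99

pH = 8.99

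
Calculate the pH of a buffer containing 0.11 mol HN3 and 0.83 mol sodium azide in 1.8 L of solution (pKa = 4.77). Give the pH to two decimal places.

pH = 5.65

pH = pKa + log([A⁻]/[HA]) = 4.77 + log(0.83/0.11)
pH = 4.77 + (+0.878) = 5.65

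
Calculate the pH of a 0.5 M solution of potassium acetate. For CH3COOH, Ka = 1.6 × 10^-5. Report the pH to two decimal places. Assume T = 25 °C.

CH3COO- is the conjugate base of the weak acid CH3COOH.
Kb = Kw/Ka = 1.0×10^-14 / 1.6 × 10^-5 = 6.25 × 10^-10
Kb = x²/(0.5 − x) = 6.25 × 10^-10
Neglecting x in the denominator: x = √(6.25 × 10^-10 × 0.5) = 1.77 × 10^-5 M
pOH = −log(1.77 × 10^-5) = 4.75; pH = 14.00 − 4.75 = 9.25

pH = 9.25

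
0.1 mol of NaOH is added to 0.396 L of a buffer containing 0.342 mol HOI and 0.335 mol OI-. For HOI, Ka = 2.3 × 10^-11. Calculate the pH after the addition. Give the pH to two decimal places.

OH- converts HOI to OI-: HOI → 0.242 mol, OI- → 0.435 mol.
pKa = −log(2.3 × 10^-11) = 10.638
pH = pKa + log([A⁻]/[HA]) = 10.638 + log(0.435/0.242) = 10.638 +0.255

pH = 10.89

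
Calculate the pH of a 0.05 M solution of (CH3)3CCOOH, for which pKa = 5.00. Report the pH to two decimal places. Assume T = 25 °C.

(CH3)3CCOOH ⇌ (CH3)3CCOO- + H+
Ka = 10^(−5.00) = 1.00 × 10^-5
Let x = [H+] at equilibrium. Ka = x²/(0.05 − x).
Assume x ≪ 0.05: x ≈ √(1.00 × 10^-5 × 0.05) = 7.07 × 10^-4 M
pH = −log(7.07 × 10^-4) = 3.15

pH = 3.15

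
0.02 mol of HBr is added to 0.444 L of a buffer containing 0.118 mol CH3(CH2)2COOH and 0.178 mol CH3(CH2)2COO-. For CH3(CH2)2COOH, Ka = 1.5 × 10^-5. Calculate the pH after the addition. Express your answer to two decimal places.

pH = 4.88

Added H+ converts CH3(CH2)2COO- to CH3(CH2)2COOH: CH3(CH2)2COOH → 0.138 mol, CH3(CH2)2COO- → 0.158 mol.
pKa = −log(1.5 × 10^-5) = 4.824
pH = pKa + log([A⁻]/[HA]) = 4.824 + log(0.158/0.138) = 4.824 +0.059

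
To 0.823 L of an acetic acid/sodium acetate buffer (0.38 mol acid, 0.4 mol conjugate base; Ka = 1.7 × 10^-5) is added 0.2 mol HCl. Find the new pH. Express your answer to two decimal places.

After neutralization: n(CH3COOH) = 0.58 mol, n(CH3COO-) = 0.2 mol.
pKa = −log(1.7 × 10^-5) = 4.770
Henderson–Hasselbalch with mole ratio 0.2/0.58: pH = 4.770 + (-0.462)

pH = 4.31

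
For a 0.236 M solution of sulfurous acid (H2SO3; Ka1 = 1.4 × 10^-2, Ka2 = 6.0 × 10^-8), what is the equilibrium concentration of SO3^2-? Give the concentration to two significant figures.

6.0 × 10^-8 M

First ionization gives [H+] ≈ [HSO3-] = 5.09 × 10^-2 M.
Second step: Ka2 = [H+][SO3^2-]/[HSO3-] ≈ [SO3^2-] (since [H+] ≈ [HSO3-]).
So [SO3^2-] ≈ Ka2.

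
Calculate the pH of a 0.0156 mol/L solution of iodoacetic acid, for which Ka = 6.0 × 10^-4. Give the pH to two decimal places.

ICH2COOH ⇌ ICH2COO- + H+
Let x = [H+] at equilibrium. Ka = x²/(0.0156 − x).
x is not negligible relative to C₀; solve x² + 0.0006·x − 9.36e-06 = 0.
x = [−0.0006 + √(0.0006² + 3.74e-05)]/2 = 2.77 × 10^-3 M
pH = −log[H+] = −log(2.77 × 10^-3) = 2.56

pH = 2.56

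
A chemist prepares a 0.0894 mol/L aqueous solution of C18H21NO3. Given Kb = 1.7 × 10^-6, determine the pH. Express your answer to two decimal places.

C18H21NO3 + H2O ⇌ C18H22NO3+ + OH-
Let x = [OH-] at equilibrium. Kb = x²/(0.0894 − x).
Since Kb ≪ C₀, x ≈ √(Kb·C₀) = 3.90 × 10^-4 M.
pOH = −log(3.90 × 10^-4) = 3.41; pH = 14.00 − 3.41 = 10.59

pH = 10.59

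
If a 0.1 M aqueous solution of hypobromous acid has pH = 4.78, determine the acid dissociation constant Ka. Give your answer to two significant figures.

[H+] = 10^(-4.78) = 1.66 × 10^-5 M
At equilibrium [HA] = 0.1 − 1.66 × 10^-5 = 1.00 × 10^-1 M
Ka = [H+][A-]/[HA] = (1.66 × 10^-5)² / 1.00 × 10^-1 = 2.8 × 10^-9

Ka = 2.8 × 10^-9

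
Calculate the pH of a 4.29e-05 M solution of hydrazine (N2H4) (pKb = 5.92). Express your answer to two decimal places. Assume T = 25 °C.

N2H4 + H2O ⇌ N2H5+ + OH-
Kb = 10^(−5.92) = 1.20 × 10^-6
Kb = x²/(4.29e-05 − x) = 1.20 × 10^-6
x is not negligible relative to C₀; solve x² + 1.2e-06·x − 5.15e-11 = 0.
x = (−Kb + √(Kb² + 4·Kb·C₀))/2 = 6.60 × 10^-6 M
pOH = −log(6.60 × 10^-6) = 5.18; pH = 14.00 − 5.18 = 8.82

pH = 8.82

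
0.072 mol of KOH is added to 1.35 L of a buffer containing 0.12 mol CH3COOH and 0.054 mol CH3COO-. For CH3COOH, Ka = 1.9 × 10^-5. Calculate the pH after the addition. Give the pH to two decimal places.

After neutralization: n(CH3COOH) = 0.048 mol, n(CH3COO-) = 0.126 mol.
pKa = −log(1.9 × 10^-5) = 4.721
pH = pKa + log([A⁻]/[HA]) = 4.721 + log(0.126/0.048) = 4.721 +0.419

pH = 5.14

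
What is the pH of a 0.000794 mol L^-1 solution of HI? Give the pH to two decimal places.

HI is a strong acid and dissociates completely, so [H+] = 0.000794 M.
pH = -log(0.000794) = 3.10

pH = 3.10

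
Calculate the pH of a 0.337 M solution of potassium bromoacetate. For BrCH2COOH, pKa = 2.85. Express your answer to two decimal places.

pH = 8.19

BrCH2COO- is the conjugate base of the weak acid BrCH2COOH.
Ka = 10^(−2.85) = 1.41 × 10^-3
Kb = Kw/Ka = 1.0×10^-14 / 1.41 × 10^-3 = 7.09 × 10^-12
From the ICE table, Kb = [OH-]²/(0.337 − [OH-]) = 7.09 × 10^-12.
Neglecting [OH-] in the denominator: [OH-] = √(7.09 × 10^-12 × 0.337) = 1.55 × 10^-6 M
([OH-]/C₀ = 0.00046% < 5%, so the approximation holds.)
pOH = −log(1.55 × 10^-6) = 5.81; pH = 14.00 − 5.81 = 8.19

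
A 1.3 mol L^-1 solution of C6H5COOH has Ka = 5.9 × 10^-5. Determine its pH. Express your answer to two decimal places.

pH = 2.06

C6H5COOH ⇌ C6H5COO- + H+
Let x = [H+] at equilibrium. Ka = x²/(1.3 − x).
Assume x ≪ 1.3: x ≈ √(5.9 × 10^-5 × 1.3) = 8.76 × 10^-3 M
(x/C₀ = 0.67% < 5%, so the approximation holds.)
pH = −log(8.76 × 10^-3) = 2.06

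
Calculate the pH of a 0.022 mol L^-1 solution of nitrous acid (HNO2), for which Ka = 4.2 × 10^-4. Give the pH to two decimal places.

pH = 2.55

HNO2 ⇌ NO2- + H+
Ka = [H+]²/(0.022 − [H+]) = 4.2 × 10^-4
[H+] is not negligible relative to C₀; solve [H+]² + 0.00042·[H+] − 9.24e-06 = 0.
[H+] = (−Ka + √(Ka² + 4·Ka·C₀))/2 = 2.84 × 10^-3 M
pH = −log[H+] = −log(2.84 × 10^-3) = 2.55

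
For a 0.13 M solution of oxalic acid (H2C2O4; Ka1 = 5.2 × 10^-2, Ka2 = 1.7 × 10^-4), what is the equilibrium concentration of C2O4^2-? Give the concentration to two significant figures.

First ionization gives [H+] ≈ [HC2O4-] = 6.02 × 10^-2 M.
Second step: Ka2 = [H+][C2O4^2-]/[HC2O4-] ≈ [C2O4^2-] (since [H+] ≈ [HC2O4-]).
So [C2O4^2-] ≈ Ka2.

1.7 × 10^-4 M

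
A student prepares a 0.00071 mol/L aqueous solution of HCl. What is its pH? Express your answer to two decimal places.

pH = 3.15

HCl is a strong acid and dissociates completely, so [H+] = 0.00071 M.
pH = -log(0.00071) = 3.15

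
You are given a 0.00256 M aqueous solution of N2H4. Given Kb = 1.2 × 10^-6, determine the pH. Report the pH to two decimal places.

pH = 9.74

N2H4 + H2O ⇌ N2H5+ + OH-
From the ICE table, Kb = x²/(0.00256 − x) = 1.2 × 10^-6.
Since Kb ≪ C₀, x ≈ √(Kb·C₀) = 5.54 × 10^-5 M.
pOH = 4.26, so pH = 14.00 − pOH = 9.74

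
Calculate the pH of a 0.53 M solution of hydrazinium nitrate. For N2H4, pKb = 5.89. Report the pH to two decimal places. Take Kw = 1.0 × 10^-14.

pH = 4.19

N2H5+ is the conjugate acid of the weak base N2H4.
Kb = 10^(−5.89) = 1.29 × 10^-6
Ka = Kw/Kb = 1.0×10^-14 / 1.29 × 10^-6 = 7.75 × 10^-9
Ka = x²/(0.53 − x) = 7.75 × 10^-9
Neglecting x in the denominator: x = √(7.75 × 10^-9 × 0.53) = 6.41 × 10^-5 M
(x/C₀ = 0.012% < 5%, so the approximation holds.)
pH = −log[H+] = −log(6.41 × 10^-5) = 4.19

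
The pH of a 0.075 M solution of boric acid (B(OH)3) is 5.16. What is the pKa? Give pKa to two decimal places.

[H+] = 10^(-5.16) = 6.92 × 10^-6 M
At equilibrium [HA] = 0.075 − 6.92 × 10^-6 = 7.50 × 10^-2 M
Ka = [H+][A-]/[HA] = (6.92 × 10^-6)² / 7.50 × 10^-2 = 6.38 × 10^-10
pKa = -log(6.38 × 10^-10) = 9.20

pKa = 9.20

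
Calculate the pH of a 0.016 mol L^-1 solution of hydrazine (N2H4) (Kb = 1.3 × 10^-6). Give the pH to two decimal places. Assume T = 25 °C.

N2H4 + H2O ⇌ N2H5+ + OH-
Let x = [OH-] at equilibrium. Kb = x²/(0.016 − x).
Assume x ≪ 0.016: x ≈ √(1.3 × 10^-6 × 0.016) = 1.44 × 10^-4 M
(x/C₀ = 0.9% < 5%, so the approximation holds.)
pOH = −log(1.44 × 10^-4) = 3.84; pH = 14.00 − 3.84 = 10.16

pH = 10.16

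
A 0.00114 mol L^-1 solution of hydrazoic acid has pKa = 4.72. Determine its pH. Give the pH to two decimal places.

HN3 ⇌ N3- + H+
Ka = 10^(−4.72) = 1.91 × 10^-5
Let x = [H+] at equilibrium. Ka = x²/(0.00114 − x).
x is not negligible relative to C₀; solve x² + 1.91e-05·x − 2.18e-08 = 0.
x = [−1.91e-05 + √(1.91e-05² + 8.71e-08)]/2 = 1.38 × 10^-4 M
pH = −log(1.38 × 10^-4) = 3.86

pH = 3.86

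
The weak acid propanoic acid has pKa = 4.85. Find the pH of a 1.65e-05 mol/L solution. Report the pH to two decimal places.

pH = 5.01

CH3CH2COOH ⇌ CH3CH2COO- + H+
Ka = 10^(−4.85) = 1.41 × 10^-5
Let x = [H+] at equilibrium. Ka = x²/(1.65e-05 − x).
The 5% rule fails; solving x² + Ka·x − Ka·C₀ = 0 exactly:
x = (−Ka + √(Ka² + 4·Ka·C₀))/2 = 9.75 × 10^-6 M
pH = −log[H+] = −log(9.75 × 10^-6) = 5.01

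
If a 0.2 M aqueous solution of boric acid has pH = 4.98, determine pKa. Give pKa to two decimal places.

pKa = 9.26

[H+] = 10^(-4.98) = 1.05 × 10^-5 M
At equilibrium [HA] = 0.2 − 1.05 × 10^-5 = 2.00 × 10^-1 M
Ka = [H+][A-]/[HA] = (1.05 × 10^-5)² / 2.00 × 10^-1 = 5.51 × 10^-10
pKa = -log(5.51 × 10^-10) = 9.26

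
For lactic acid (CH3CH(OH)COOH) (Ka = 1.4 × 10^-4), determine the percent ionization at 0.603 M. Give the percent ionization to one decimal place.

CH3CH(OH)COOH ⇌ CH3CH(OH)COO- + H+; let x = [H+] at equilibrium.
x ≈ √(Ka·C₀) = √(1.4 × 10^-4 × 0.603) = 9.19 × 10^-3 M
Fraction ionized = 9.19 × 10^-3 / 0.603 = 0.0152 → 1.5%

1.5%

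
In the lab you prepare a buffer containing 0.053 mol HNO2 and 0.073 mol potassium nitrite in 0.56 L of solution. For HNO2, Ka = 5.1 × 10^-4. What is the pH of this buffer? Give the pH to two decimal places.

pH = 3.43

pKa = −log(5.1 × 10^-4) = 3.292
pH = pKa + log([A⁻]/[HA]) = 3.292 + log(0.073/0.053)
pH = 3.292 + (+0.139) = 3.43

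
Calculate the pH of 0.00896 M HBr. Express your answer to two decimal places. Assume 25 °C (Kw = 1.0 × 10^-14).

HBr is a strong acid and dissociates completely, so [H+] = 0.00896 M.
pH = -log(0.00896) = 2.05

pH = 2.05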